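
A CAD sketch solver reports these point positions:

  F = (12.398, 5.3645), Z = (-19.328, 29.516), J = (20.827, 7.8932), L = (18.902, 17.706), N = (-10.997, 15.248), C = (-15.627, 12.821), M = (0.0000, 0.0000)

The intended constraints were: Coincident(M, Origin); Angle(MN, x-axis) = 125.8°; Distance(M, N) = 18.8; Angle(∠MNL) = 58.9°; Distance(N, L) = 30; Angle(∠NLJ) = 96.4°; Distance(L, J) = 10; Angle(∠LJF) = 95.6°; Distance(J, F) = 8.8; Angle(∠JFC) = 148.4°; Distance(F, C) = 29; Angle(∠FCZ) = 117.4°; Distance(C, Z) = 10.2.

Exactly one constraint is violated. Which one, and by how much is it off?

Distance(C, Z) = 10.2 — off by 6.90.

M = (0.00, 0.00) ✓; MN at 125.8° ✓; |MN| = 18.80 ✓; ∠MNL = 58.90° ✓; |NL| = 30.00 ✓; ∠NLJ = 96.40° ✓; |LJ| = 10.00 ✓; ∠LJF = 95.60° ✓; |JF| = 8.800 ✓; ∠JFC = 148.4° ✓; |FC| = 29.00 ✓; ∠FCZ = 117.4° ✓; |CZ| = 17.10 ✗.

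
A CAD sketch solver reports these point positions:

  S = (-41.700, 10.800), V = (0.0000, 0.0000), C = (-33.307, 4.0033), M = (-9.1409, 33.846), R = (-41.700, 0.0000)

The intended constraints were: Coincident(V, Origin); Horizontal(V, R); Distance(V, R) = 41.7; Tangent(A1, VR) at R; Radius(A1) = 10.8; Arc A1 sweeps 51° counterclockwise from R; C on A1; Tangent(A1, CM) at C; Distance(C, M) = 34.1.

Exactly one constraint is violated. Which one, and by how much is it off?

Distance(C, M) = 34.1 — off by 4.30.

V = (0.00, 0.00) ✓; V.y = 0.00, R.y = 0.00 ✓; |VR| = 41.70 ✓; ∠(SR, RV) = 90.00° ✓; |SR| = 10.80 ✓; bearing(S→C) − bearing(S→R) = 51.00° ✓; |SC| = 10.80 ✓; ∠(SC, CM) = 90.00° ✓; |CM| = 38.40 ✗.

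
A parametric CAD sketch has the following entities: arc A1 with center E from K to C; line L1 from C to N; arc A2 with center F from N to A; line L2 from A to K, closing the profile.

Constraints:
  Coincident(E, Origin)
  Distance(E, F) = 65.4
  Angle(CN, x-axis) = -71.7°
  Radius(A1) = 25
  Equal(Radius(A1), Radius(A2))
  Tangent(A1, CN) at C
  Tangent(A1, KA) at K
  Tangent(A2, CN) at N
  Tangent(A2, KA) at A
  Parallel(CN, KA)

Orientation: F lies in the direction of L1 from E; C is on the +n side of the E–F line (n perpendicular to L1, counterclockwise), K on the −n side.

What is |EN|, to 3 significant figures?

70.0

Tangency of A1 to both parallel lines with radius 25.0 puts C and K at E ± 25.0·n: C = (23.7, 7.85), K = (-23.7, -7.85). Equal radii place N and A the same way about F: N = F + 25.0·n = (44.3, -54.2), A = F − 25.0·n = (-3.20, -69.9). Then |EN| = |N − E| = 70.0.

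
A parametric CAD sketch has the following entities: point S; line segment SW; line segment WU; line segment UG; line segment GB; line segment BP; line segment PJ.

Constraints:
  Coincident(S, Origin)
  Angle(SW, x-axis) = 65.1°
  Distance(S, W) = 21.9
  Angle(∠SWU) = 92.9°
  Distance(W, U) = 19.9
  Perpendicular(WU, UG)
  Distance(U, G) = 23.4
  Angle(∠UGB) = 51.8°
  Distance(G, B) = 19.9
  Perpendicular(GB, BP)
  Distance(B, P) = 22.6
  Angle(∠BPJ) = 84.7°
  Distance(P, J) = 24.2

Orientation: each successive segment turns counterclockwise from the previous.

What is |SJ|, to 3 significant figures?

38.8

S is at the origin; SW runs at 65.1° with length 21.9, so W = (9.22, 19.9). ∠SWU = 92.9° gives WU at 152° from the x-axis; with |WU| = 19.9, U = (-8.38, 29.1). The perpendicularity gives UG at right angles to WU, so UG runs at -118°; with |UG| = 23.4, G = (-19.3, 8.45). ∠UGB = 51.8° gives GB at 10.4° from the x-axis; with |GB| = 19.9, B = (0.277, 12.0). GB ⟂ BP, so BP runs at 100°; with |BP| = 22.6, P = (-3.80, 34.3). ∠BPJ = 84.7° gives PJ at -164° from the x-axis; with |PJ| = 24.2, J = (-27.1, 27.7). Then |SJ| = |J − S| = 38.8.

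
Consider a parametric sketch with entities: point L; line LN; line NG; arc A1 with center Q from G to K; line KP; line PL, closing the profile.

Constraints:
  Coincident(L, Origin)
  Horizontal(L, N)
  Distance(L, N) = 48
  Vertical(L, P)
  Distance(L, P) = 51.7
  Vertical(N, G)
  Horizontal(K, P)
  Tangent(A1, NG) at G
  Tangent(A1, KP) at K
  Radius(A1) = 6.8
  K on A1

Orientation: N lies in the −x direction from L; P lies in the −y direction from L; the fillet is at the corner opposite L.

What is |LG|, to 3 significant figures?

65.7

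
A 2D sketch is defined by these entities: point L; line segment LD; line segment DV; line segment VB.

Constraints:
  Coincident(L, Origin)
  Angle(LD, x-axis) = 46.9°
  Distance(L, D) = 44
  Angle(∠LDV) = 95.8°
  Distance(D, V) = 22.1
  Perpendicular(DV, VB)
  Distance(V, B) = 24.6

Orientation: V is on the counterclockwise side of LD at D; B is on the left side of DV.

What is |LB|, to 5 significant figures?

32.747

∠LDV = 95.8°, so DV runs at 46.9° + (180° − 95.8°) = 131.10° from the x-axis; with |DV| = 22.1, V = D + 22.1·(cos 131.10°, sin 131.10°) = (15.536, 48.781). DV ⟂ VB; with |VB| = 24.6 on the left of DV, B = V + 24.6·(-0.75356, -0.65738) = (-3.0016, 32.609). Then |LB| = |B − L| = 32.747.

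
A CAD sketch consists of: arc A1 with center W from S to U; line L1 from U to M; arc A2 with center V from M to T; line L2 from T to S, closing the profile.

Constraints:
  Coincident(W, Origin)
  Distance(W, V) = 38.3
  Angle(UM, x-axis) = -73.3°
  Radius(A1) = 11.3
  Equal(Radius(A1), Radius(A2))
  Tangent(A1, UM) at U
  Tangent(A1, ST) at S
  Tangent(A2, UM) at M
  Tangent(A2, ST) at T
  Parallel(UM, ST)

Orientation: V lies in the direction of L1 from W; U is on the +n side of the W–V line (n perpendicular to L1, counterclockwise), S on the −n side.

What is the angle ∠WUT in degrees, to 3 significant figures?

59.5°

The slot axis is L1's direction at -73.3°, so u = (cos -73.3°, sin -73.3°) = (0.287, -0.958) and n = (−sin -73.3°, cos -73.3°) = (0.958, 0.287). W is at the origin and V lies 38.3 along u from W, so V = 38.3·u = (11.0, -36.7). Tangency of A1 to both parallel lines with radius 11.3 puts U and S at W ± 11.3·n: U = (10.8, 3.25), S = (-10.8, -3.25). Equal radii place M and T the same way about V: M = V + 11.3·n = (21.8, -33.4), T = V − 11.3·n = (0.183, -39.9). Then cos ∠WUT = UW·UT / (|UW||UT|), giving 59.5°.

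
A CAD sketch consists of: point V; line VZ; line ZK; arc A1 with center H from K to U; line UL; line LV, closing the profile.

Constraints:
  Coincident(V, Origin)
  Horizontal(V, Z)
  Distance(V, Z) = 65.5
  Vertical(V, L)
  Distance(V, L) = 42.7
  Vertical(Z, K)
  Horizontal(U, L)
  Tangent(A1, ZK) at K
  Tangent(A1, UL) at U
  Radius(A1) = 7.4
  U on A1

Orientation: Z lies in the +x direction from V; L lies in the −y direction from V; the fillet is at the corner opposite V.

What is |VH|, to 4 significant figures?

67.98

VL is vertical with |VL| = 42.7 and L on the −y side, so L = (0.000, -42.70). The virtual corner opposite V is at (65.50, -42.70). Tangency of A1 to ZK means the radius HK is perpendicular to ZK and A1 meets UL tangentially, so HU is at right angles to UL, with radius 7.4, so the center H sits 7.4 in from both sides at H = (58.10, -35.30). Then |VH| = |H − V| = 67.98.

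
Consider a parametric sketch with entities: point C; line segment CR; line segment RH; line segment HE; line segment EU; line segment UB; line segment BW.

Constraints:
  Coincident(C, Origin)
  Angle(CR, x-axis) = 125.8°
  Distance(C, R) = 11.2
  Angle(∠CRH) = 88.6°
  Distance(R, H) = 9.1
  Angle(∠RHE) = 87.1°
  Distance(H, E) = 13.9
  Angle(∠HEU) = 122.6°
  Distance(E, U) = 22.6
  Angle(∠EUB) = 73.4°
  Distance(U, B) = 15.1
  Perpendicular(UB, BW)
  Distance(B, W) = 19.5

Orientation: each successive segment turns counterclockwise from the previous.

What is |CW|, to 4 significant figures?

6.633

C is at the origin; CR runs at 125.8° with length 11.2, so R = (-6.552, 9.084). ∠CRH = 88.6° gives RH at -142.8° from the x-axis; with |RH| = 9.1, H = (-13.80, 3.582). ∠RHE = 87.1° gives HE at -49.90° from the x-axis; with |HE| = 13.9, E = (-4.847, -7.050). ∠HEU = 122.6° gives EU at 7.500° from the x-axis; with |EU| = 22.6, U = (17.56, -4.100). ∠EUB = 73.4° gives UB at 114.1° from the x-axis; with |UB| = 15.1, B = (11.39, 9.683). UB is perpendicular to BW, so BW runs at -155.9°; with |BW| = 19.5, W = (-6.406, 1.721). Then |CW| = |W − C| = 6.633.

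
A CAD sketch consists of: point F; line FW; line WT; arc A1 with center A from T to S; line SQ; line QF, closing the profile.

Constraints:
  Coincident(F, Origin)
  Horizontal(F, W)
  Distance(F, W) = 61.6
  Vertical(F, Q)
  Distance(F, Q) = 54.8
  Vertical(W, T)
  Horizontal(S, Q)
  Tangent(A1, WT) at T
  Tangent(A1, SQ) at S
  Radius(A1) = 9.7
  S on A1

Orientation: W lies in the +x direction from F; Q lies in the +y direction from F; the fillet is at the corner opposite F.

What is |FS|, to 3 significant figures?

75.5

F is at the origin; F and W share the same y with |FW| = 61.6 and W on the +x side, so W = (61.6, 0.00). F and Q share the same x with |FQ| = 54.8 and Q on the +y side, so Q = (0.00, 54.8). The virtual corner opposite F is at (61.6, 54.8). A1 meets WT tangentially, so AT is at right angles to WT and the tangent condition forces AS to be normal to SQ, with radius 9.7, so the center A sits 9.7 in from both sides at A = (51.9, 45.1). That places the tangent points at T = (61.6, 45.1) on WT and S = (51.9, 54.8) on SQ. Then |FS| = |S − F| = 75.5.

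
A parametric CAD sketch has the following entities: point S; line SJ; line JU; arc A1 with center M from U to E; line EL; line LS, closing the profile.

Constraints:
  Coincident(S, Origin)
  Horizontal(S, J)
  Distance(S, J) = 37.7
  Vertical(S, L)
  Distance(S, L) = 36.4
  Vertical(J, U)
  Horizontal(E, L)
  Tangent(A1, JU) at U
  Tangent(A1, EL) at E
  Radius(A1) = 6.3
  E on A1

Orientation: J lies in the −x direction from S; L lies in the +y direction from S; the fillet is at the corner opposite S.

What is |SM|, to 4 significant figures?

43.50

S is at the origin; S and J share the same y with |SJ| = 37.7 and J on the −x side, so J = (-37.70, 0.000). S and L share the same x with |SL| = 36.4 and L on the +y side, so L = (0.000, 36.40). The virtual corner opposite S is at (-37.70, 36.40). A1 meets JU tangentially, so MU is at right angles to JU and tangency of A1 to EL means the radius ME is perpendicular to EL, with radius 6.3, so the center M sits 6.3 in from both sides at M = (-31.40, 30.10). Then |SM| = |M − S| = 43.50.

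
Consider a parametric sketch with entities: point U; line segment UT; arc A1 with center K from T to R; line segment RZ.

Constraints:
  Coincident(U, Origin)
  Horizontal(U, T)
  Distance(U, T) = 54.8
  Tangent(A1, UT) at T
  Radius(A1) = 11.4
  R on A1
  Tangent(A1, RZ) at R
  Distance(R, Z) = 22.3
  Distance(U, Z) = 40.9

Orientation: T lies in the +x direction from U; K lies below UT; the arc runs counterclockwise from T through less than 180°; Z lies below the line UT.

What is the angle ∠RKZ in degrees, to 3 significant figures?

62.9°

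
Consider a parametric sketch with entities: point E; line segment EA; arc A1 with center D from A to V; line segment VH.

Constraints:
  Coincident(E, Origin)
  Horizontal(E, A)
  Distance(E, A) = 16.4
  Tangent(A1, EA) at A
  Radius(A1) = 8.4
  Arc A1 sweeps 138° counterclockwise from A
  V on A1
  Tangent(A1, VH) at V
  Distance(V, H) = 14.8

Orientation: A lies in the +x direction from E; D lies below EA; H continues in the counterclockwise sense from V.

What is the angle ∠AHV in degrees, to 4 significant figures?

35.64°

On A1, A sits at bearing 90° from D; a 138° counterclockwise sweep puts V at bearing 228°, so V = D + 8.4·(cos 228°, sin 228°) = (10.78, -14.64). A1 meets VH tangentially, so DV is at right angles to VH, so VH runs along (−sin 228°, cos 228°); with |VH| = 14.8, H = (21.78, -24.55). Then cos ∠AHV = HA·HV / (|HA||HV|), giving 35.64°.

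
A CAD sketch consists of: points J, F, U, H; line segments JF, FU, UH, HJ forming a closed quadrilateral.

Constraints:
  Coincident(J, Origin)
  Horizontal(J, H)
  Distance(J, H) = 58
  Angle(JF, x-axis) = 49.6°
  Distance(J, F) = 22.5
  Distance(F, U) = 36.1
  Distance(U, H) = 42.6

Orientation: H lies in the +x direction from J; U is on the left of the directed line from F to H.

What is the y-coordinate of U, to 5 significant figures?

39.762

J is at the origin; J and H share the same y with |JH| = 58.0 and H in +x, so H = (58.0, 0). JF runs at 49.6° with |JF| = 22.5, so F = (14.583, 17.135). U is determined by |FU| = 36.1 and |UH| = 42.6 together: it lies at the intersection of circle(F, 36.1) and circle(H, 42.6). With |FH| = 46.676, the foot of the radical line on FH is 17.858 from F and the perpendicular offset is √(36.1² − 17.858²) = 31.373. Taking the left-of-FH solution: U = (42.711, 39.762).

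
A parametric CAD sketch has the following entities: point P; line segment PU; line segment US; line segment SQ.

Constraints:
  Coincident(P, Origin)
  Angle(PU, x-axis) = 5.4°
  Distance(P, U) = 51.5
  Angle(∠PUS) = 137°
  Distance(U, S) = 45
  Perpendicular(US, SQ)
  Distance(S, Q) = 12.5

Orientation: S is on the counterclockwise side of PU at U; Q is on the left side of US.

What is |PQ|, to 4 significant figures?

85.70

∠PUS = 137.0°, so US runs at 5.4° + (180° − 137.0°) = 48.40° from the x-axis; with |US| = 45.0, S = U + 45.0·(cos 48.40°, sin 48.40°) = (81.15, 38.50). US is perpendicular to SQ; with |SQ| = 12.5 on the left of US, Q = S + 12.5·(-0.7478, 0.6639) = (71.80, 46.80). Then |PQ| = |Q − P| = 85.70.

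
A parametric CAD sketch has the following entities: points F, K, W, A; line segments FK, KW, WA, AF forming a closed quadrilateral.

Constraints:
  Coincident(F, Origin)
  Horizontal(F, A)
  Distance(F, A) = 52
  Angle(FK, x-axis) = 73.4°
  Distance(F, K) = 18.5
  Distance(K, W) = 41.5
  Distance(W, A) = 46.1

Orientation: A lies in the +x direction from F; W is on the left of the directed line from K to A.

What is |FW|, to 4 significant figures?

57.71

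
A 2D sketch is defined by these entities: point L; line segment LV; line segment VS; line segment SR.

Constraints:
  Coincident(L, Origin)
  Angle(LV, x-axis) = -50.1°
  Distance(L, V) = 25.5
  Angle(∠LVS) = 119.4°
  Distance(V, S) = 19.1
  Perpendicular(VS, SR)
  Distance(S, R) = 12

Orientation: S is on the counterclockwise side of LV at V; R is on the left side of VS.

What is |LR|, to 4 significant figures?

33.23

L is at the origin; LV runs at -50.1° with length 25.5, so V = 25.5·(cos -50.1°, sin -50.1°) = (16.36, -19.56). ∠LVS = 119.4°, so VS runs at -50.1° + (180° − 119.4°) = 10.50° from the x-axis; with |VS| = 19.1, S = V + 19.1·(cos 10.50°, sin 10.50°) = (35.14, -16.08). VS is perpendicular to SR; with |SR| = 12.0 on the left of VS, R = S + 12.0·(-0.1822, 0.9833) = (32.95, -4.283). Then |LR| = |R − L| = 33.23.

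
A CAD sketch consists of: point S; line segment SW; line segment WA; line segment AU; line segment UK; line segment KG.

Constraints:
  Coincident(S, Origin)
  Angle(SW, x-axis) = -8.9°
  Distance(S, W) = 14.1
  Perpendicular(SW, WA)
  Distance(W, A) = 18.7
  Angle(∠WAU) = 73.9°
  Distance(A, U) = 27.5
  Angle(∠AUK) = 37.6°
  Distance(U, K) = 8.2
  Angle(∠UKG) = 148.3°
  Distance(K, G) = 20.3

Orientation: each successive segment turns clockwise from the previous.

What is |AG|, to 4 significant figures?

7.136

∠AUK = 37.6° gives UK at 12.60° from the x-axis; with |UK| = 8.2, K = (-5.884, -7.245). ∠UKG = 148.3° gives KG at -19.10° from the x-axis; with |KG| = 20.3, G = (13.30, -13.89). Then |AG| = |G − A| = 7.136.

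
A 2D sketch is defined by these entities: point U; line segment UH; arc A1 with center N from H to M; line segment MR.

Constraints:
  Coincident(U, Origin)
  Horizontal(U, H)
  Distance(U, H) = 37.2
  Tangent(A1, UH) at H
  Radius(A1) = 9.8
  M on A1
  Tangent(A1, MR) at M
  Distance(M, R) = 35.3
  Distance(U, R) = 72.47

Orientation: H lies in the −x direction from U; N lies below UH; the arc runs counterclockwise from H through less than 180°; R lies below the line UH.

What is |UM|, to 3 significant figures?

46.0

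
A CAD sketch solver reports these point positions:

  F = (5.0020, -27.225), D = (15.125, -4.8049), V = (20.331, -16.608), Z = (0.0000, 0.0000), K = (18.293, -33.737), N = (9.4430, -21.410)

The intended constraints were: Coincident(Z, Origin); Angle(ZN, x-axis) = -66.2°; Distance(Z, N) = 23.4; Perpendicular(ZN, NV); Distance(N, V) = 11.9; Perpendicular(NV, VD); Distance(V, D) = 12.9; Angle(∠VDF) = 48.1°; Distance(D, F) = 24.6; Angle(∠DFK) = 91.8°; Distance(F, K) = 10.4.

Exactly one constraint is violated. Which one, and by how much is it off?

Distance(F, K) = 10.4 — off by 4.40.

Z = (0.00, 0.00) ✓; ZN at -66.20° ✓; |ZN| = 23.40 ✓; ∠(ZN, NV) = 90.00° ✓; |NV| = 11.90 ✓; ∠(NV, VD) = 90.00° ✓; |VD| = 12.90 ✓; ∠VDF = 48.10° ✓; |DF| = 24.60 ✓; ∠DFK = 91.80° ✓; |FK| = 14.80 ✗.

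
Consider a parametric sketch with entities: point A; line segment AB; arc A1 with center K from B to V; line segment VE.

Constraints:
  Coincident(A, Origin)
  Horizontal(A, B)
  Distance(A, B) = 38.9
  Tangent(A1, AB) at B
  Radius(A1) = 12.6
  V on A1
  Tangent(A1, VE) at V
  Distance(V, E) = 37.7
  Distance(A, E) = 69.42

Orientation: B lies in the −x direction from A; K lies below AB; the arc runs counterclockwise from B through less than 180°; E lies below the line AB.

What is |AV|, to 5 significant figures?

53.333

A is at the origin; A and B share the same y with |AB| = 38.9 and B on the −x side, so B = (-38.900, 0.0000). Tangency of A1 to AB means the radius KB is perpendicular to AB, so K = B + (0, -12.6) = (-38.900, -12.600). Since KV ⟂ VE (tangency), |KE| = √(12.6² + 37.7²) = 39.750 regardless of where V sits on A1. So E lies on both circle(A, 69.42) and circle(K, 39.750); the below-AB intersection is E = (-46.399, -51.636). V is the foot of the tangent from E: V = (-51.389, -14.268).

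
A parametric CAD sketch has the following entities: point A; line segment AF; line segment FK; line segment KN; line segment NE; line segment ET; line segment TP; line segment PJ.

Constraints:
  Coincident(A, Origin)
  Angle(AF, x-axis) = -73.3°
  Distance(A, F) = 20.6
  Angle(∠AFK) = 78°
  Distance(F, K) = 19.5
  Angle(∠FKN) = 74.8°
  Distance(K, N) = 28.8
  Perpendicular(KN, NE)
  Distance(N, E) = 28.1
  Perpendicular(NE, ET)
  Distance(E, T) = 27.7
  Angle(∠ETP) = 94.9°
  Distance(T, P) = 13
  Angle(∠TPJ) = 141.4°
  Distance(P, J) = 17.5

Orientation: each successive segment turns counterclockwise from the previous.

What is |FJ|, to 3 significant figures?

18.8

A is at the origin; AF runs at -73.3° with length 20.6, so F = (5.92, -19.7). ∠AFK = 78.0° gives FK at 28.7° from the x-axis; with |FK| = 19.5, K = (23.0, -10.4). ∠FKN = 74.8° gives KN at 134° from the x-axis; with |KN| = 28.8, N = (3.05, 10.4). The perpendicularity gives NE at right angles to KN, so NE runs at -136°; with |NE| = 28.1, E = (-17.2, -9.10). The perpendicularity gives ET at right angles to NE, so ET runs at -46.1°; with |ET| = 27.7, T = (2.01, -29.1). ∠ETP = 94.9° gives TP at 39.0° from the x-axis; with |TP| = 13.0, P = (12.1, -20.9). ∠TPJ = 141.4° gives PJ at 77.6° from the x-axis; with |PJ| = 17.5, J = (15.9, -3.79). Then |FJ| = |J − F| = 18.8.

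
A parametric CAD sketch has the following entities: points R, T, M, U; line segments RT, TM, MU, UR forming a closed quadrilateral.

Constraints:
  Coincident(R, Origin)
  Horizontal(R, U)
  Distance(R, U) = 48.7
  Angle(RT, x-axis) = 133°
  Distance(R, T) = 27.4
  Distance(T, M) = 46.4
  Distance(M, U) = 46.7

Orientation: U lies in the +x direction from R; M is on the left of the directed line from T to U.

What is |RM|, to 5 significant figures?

45.820

R is at the origin; RU is horizontal with |RU| = 48.7 and U in +x, so U = (48.7, 0). RT runs at 133.0° with |RT| = 27.4, so T = (-18.687, 20.039). M is determined by |TM| = 46.4 and |MU| = 46.7 together: it lies at the intersection of circle(T, 46.4) and circle(U, 46.7). With |TU| = 70.303, the foot of the radical line on TU is 34.953 from T and the perpendicular offset is √(46.4² − 34.953²) = 30.516. Taking the left-of-TU solution: M = (23.515, 39.327).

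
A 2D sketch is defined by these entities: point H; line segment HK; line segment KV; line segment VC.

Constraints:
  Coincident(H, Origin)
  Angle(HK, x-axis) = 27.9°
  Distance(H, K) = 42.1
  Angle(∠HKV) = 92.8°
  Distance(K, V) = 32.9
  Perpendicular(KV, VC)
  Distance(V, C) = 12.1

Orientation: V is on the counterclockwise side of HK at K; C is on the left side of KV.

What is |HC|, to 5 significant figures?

46.032

H is at the origin; HK runs at 27.9° with length 42.1, so K = 42.1·(cos 27.9°, sin 27.9°) = (37.207, 19.700). ∠HKV = 92.8°, so KV runs at 27.9° + (180° − 92.8°) = 115.10° from the x-axis; with |KV| = 32.9, V = K + 32.9·(cos 115.10°, sin 115.10°) = (23.250, 49.493). The perpendicularity gives VC at right angles to KV; with |VC| = 12.1 on the left of KV, C = V + 12.1·(-0.90557, -0.42420) = (12.293, 44.360). Then |HC| = |C − H| = 46.032.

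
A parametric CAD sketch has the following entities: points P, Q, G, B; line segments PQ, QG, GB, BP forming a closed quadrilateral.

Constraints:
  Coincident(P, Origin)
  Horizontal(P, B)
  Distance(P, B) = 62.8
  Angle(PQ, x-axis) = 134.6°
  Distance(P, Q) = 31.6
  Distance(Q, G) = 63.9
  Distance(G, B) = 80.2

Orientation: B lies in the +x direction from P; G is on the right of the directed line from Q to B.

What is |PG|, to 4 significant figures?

40.17

P is at the origin; PB is horizontal with |PB| = 62.8 and B in +x, so B = (62.8, 0). PQ runs at 134.6° with |PQ| = 31.6, so Q = (-22.19, 22.50). G is determined by |QG| = 63.9 and |GB| = 80.2 together: it lies at the intersection of circle(Q, 63.9) and circle(B, 80.2). With |QB| = 87.92, the foot of the radical line on QB is 30.60 from Q and the perpendicular offset is √(63.9² − 30.60²) = 56.10. Taking the right-of-QB solution: G = (-6.964, -39.56).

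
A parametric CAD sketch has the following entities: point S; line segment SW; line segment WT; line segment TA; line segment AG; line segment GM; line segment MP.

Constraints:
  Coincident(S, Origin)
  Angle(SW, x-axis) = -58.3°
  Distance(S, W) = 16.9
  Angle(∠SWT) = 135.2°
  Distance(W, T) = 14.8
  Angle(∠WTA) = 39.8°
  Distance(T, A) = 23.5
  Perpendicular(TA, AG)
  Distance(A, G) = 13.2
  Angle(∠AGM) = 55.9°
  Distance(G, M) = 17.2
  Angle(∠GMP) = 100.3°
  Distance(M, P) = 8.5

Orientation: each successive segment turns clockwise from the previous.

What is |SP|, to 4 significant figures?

19.75

S is at the origin; SW runs at -58.3° with length 16.9, so W = (8.880, -14.38). ∠SWT = 135.2° gives WT at -103.1° from the x-axis; with |WT| = 14.8, T = (5.526, -28.79). ∠WTA = 39.8° gives TA at 116.7° from the x-axis; with |TA| = 23.5, A = (-5.033, -7.799). The perpendicularity gives AG at right angles to TA, so AG runs at 26.70°; with |AG| = 13.2, G = (6.760, -1.868). ∠AGM = 55.9° gives GM at -97.40° from the x-axis; with |GM| = 17.2, M = (4.544, -18.93). ∠GMP = 100.3° gives MP at -177.1° from the x-axis; with |MP| = 8.5, P = (-3.945, -19.36). Then |SP| = |P − S| = 19.75.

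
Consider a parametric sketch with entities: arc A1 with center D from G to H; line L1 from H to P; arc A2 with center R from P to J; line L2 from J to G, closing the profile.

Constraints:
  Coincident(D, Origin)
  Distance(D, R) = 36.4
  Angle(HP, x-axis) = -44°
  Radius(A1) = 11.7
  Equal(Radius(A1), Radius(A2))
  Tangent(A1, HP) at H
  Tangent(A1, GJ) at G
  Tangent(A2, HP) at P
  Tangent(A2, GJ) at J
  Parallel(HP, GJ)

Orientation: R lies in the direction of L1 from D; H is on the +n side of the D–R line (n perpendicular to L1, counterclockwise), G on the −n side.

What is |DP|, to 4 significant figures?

38.23

Tangency of A1 to both parallel lines with radius 11.7 puts H and G at D ± 11.7·n: H = (8.128, 8.416), G = (-8.128, -8.416). Equal radii place P and J the same way about R: P = R + 11.7·n = (34.31, -16.87), J = R − 11.7·n = (18.06, -33.70). Then |DP| = |P − D| = 38.23.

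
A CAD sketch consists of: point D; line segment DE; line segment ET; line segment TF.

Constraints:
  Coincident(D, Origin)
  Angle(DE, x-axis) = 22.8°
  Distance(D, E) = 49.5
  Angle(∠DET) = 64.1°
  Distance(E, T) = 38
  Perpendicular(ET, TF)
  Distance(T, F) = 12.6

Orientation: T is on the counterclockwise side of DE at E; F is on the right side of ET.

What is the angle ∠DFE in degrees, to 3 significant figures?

55.7°

D is at the origin; DE runs at 22.8° with length 49.5, so E = 49.5·(cos 22.8°, sin 22.8°) = (45.6, 19.2). ∠DET = 64.1°, so ET runs at 22.8° + (180° − 64.1°) = 139° from the x-axis; with |ET| = 38.0, T = E + 38.0·(cos 139°, sin 139°) = (17.1, 44.3). ET ⟂ TF; with |TF| = 12.6 on the right of ET, F = T + 12.6·(0.660, 0.751) = (25.4, 53.7). Then cos ∠DFE = FD·FE / (|FD||FE|), giving 55.7°.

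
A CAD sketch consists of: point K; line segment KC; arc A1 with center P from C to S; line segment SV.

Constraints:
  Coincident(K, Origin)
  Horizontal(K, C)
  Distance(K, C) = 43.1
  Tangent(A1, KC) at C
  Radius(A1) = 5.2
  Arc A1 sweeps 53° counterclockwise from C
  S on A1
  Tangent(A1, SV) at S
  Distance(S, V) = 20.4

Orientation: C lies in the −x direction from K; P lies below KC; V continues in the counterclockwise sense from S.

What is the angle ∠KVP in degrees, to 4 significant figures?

21.56°

K is at the origin; K and C share the same y with |KC| = 43.1 and C on the −x side, so C = (-43.10, 0.000). Since A1 is tangent to KC there, PC ⟂ KC, so P = C + (0, -5.2) = (-43.10, -5.200). On A1, C sits at bearing 90° from P; a 53° counterclockwise sweep puts S at bearing 143°, so S = P + 5.2·(cos 143°, sin 143°) = (-47.25, -2.071). Tangency of A1 to SV means the radius PS is perpendicular to SV, so SV runs along (−sin 143°, cos 143°); with |SV| = 20.4, V = (-59.53, -18.36). Then cos ∠KVP = VK·VP / (|VK||VP|), giving 21.56°.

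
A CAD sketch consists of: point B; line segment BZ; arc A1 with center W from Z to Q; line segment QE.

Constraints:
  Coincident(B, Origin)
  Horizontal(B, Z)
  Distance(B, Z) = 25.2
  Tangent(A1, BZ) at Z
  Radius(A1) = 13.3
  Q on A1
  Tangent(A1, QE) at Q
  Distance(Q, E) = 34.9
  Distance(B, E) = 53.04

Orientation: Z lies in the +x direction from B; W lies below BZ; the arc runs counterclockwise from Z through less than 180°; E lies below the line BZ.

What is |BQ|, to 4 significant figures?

19.67

B is at the origin; B and Z share the same y with |BZ| = 25.2 and Z on the +x side, so Z = (25.20, 0.000). A1 meets BZ tangentially, so WZ is at right angles to BZ, so W = Z + (0, -13.3) = (25.20, -13.30). Since WQ ⟂ QE (tangency), |WE| = √(13.3² + 34.9²) = 37.35 regardless of where Q sits on A1. So E lies on both circle(B, 53.04) and circle(W, 37.35); the below-BZ intersection is E = (17.90, -49.93). Q is the foot of the tangent from E: Q = (12.09, -15.52).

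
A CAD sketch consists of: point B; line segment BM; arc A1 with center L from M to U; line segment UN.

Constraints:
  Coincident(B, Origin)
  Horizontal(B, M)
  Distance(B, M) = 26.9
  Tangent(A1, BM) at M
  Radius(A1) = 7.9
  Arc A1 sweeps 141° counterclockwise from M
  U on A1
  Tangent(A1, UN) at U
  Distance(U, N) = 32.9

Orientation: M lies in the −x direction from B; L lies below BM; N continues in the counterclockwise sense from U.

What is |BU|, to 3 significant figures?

34.8

B is at the origin; B and M share the same y with |BM| = 26.9 and M on the −x side, so M = (-26.9, 0.00). Tangency of A1 to BM means the radius LM is perpendicular to BM, so L = M + (0, -7.9) = (-26.9, -7.90). On A1, M sits at bearing 90° from L; a 141° counterclockwise sweep puts U at bearing 231°, so U = L + 7.9·(cos 231°, sin 231°) = (-31.9, -14.0). Then |BU| = |U − B| = 34.8.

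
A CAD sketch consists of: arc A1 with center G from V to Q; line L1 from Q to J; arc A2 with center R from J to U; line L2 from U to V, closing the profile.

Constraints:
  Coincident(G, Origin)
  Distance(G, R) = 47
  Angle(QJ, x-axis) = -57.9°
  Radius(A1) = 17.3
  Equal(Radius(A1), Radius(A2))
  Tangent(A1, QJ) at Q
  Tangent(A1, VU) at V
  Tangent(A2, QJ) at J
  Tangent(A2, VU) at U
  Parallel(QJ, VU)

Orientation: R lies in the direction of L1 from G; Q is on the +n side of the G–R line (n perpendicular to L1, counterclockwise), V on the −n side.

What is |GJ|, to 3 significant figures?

50.1

The slot axis is L1's direction at -57.9°, so u = (cos -57.9°, sin -57.9°) = (0.531, -0.847) and n = (−sin -57.9°, cos -57.9°) = (0.847, 0.531). G is at the origin and R lies 47.0 along u from G, so R = 47.0·u = (25.0, -39.8). Tangency of A1 to both parallel lines with radius 17.3 puts Q and V at G ± 17.3·n: Q = (14.7, 9.19), V = (-14.7, -9.19). Equal radii place J and U the same way about R: J = R + 17.3·n = (39.6, -30.6), U = R − 17.3·n = (10.3, -49.0). Then |GJ| = |J − G| = 50.1.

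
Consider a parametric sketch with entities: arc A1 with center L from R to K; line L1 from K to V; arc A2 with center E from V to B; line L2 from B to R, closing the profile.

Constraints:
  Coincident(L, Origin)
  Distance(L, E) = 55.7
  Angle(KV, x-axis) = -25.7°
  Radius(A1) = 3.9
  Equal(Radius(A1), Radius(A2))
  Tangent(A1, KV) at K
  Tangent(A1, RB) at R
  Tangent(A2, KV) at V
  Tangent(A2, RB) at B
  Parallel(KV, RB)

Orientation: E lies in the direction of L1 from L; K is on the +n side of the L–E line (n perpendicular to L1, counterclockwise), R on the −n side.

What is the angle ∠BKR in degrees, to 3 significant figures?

82.0°

Tangency of A1 to both parallel lines with radius 3.9 puts K and R at L ± 3.9·n: K = (1.69, 3.51), R = (-1.69, -3.51). Equal radii place V and B the same way about E: V = E + 3.9·n = (51.9, -20.6), B = E − 3.9·n = (48.5, -27.7). Then cos ∠BKR = KB·KR / (|KB||KR|), giving 82.0°.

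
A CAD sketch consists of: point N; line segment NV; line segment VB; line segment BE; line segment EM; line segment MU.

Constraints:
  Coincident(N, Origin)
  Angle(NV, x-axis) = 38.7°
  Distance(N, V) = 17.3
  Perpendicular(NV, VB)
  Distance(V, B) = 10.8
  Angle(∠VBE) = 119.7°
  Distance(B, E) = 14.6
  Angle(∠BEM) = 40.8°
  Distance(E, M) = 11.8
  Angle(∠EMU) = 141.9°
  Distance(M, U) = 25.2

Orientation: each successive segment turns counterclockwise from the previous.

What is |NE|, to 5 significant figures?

18.616

The perpendicularity gives VB at right angles to NV, so VB runs at 128.70°; with |VB| = 10.8, B = (6.7488, 19.245). ∠VBE = 119.7° gives BE at -171.00° from the x-axis; with |BE| = 14.6, E = (-7.6714, 16.961). Then |NE| = |E − N| = 18.616.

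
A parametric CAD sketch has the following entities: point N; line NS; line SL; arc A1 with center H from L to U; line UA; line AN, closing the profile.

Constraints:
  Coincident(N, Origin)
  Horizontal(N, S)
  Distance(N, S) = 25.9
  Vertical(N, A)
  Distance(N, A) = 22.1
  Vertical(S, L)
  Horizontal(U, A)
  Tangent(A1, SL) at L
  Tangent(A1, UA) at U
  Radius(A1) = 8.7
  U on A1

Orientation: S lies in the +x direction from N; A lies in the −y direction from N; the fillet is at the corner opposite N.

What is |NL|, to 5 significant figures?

29.161

N is at the origin; NS is horizontal with |NS| = 25.9 and S on the +x side, so S = (25.900, 0.0000). NA is vertical with |NA| = 22.1 and A on the −y side, so A = (0.0000, -22.100). The virtual corner opposite N is at (25.900, -22.100). Tangency of A1 to SL means the radius HL is perpendicular to SL and A1 meets UA tangentially, so HU is at right angles to UA, with radius 8.7, so the center H sits 8.7 in from both sides at H = (17.200, -13.400). That places the tangent points at L = (25.900, -13.400) on SL and U = (17.200, -22.100) on UA. Then |NL| = |L − N| = 29.161.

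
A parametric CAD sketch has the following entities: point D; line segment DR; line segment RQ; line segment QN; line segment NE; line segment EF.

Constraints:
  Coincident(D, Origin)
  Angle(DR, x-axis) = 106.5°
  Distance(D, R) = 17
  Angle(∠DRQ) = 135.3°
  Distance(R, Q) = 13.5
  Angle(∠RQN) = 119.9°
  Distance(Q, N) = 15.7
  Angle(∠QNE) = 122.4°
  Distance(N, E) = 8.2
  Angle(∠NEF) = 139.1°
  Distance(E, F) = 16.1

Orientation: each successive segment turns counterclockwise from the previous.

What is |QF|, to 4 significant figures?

28.91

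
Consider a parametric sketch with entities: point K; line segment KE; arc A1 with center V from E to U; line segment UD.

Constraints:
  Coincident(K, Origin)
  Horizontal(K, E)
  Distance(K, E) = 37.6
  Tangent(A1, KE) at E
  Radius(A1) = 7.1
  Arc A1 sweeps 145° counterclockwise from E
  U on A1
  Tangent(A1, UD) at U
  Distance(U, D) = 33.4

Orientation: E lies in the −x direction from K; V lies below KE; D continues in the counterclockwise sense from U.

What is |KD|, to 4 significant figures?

35.12

K is at the origin; K and E share the same y with |KE| = 37.6 and E on the −x side, so E = (-37.60, 0.000). Tangency of A1 to KE means the radius VE is perpendicular to KE, so V = E + (0, -7.1) = (-37.60, -7.100). On A1, E sits at bearing 90° from V; a 145° counterclockwise sweep puts U at bearing 235°, so U = V + 7.1·(cos 235°, sin 235°) = (-41.67, -12.92). The tangent condition forces VU to be normal to UD, so UD runs along (−sin 235°, cos 235°); with |UD| = 33.4, D = (-14.31, -32.07). Then |KD| = |D − K| = 35.12.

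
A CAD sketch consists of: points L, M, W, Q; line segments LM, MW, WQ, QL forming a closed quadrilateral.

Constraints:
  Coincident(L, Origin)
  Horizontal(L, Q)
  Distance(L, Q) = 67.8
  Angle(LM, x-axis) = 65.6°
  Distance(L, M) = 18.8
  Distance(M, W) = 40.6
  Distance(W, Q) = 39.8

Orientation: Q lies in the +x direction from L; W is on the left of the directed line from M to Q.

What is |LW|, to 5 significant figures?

55.855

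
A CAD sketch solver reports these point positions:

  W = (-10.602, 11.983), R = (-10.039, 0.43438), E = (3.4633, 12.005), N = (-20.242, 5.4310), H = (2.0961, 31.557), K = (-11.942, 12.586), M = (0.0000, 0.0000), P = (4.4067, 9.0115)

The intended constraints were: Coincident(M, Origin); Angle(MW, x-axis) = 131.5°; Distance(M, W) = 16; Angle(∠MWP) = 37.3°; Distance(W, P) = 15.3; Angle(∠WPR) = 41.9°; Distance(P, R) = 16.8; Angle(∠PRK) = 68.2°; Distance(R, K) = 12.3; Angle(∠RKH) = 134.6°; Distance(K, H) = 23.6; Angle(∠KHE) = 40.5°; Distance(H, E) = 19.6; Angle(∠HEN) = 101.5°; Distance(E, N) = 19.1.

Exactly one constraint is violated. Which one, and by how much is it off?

Distance(E, N) = 19.1 — off by 5.50.

M = (0.00, 0.00) ✓; MW at 131.5° ✓; |MW| = 16.00 ✓; ∠MWP = 37.30° ✓; |WP| = 15.30 ✓; ∠WPR = 41.90° ✓; |PR| = 16.80 ✓; ∠PRK = 68.20° ✓; |RK| = 12.30 ✓; ∠RKH = 134.6° ✓; |KH| = 23.60 ✓; ∠KHE = 40.50° ✓; |HE| = 19.60 ✓; ∠HEN = 101.5° ✓; |EN| = 24.60 ✗.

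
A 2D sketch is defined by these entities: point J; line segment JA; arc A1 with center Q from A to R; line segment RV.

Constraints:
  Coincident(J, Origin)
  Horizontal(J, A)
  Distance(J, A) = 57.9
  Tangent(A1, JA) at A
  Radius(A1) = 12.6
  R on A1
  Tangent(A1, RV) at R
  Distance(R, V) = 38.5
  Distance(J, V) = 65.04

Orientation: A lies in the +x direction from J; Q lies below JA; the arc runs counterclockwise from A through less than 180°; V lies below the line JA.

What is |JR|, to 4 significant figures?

46.78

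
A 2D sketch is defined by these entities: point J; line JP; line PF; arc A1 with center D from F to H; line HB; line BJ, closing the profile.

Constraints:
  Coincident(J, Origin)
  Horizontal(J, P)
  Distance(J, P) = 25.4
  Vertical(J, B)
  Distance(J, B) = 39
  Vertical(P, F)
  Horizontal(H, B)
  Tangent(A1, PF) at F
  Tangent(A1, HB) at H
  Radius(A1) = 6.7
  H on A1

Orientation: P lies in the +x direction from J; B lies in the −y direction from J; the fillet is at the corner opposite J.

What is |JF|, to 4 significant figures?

41.09

J is at the origin; J and P share the same y with |JP| = 25.4 and P on the +x side, so P = (25.40, 0.000). J and B share the same x with |JB| = 39.0 and B on the −y side, so B = (0.000, -39.00). The virtual corner opposite J is at (25.40, -39.00). Tangency of A1 to PF means the radius DF is perpendicular to PF and tangency of A1 to HB means the radius DH is perpendicular to HB, with radius 6.7, so the center D sits 6.7 in from both sides at D = (18.70, -32.30). That places the tangent points at F = (25.40, -32.30) on PF and H = (18.70, -39.00) on HB. Then |JF| = |F − J| = 41.09.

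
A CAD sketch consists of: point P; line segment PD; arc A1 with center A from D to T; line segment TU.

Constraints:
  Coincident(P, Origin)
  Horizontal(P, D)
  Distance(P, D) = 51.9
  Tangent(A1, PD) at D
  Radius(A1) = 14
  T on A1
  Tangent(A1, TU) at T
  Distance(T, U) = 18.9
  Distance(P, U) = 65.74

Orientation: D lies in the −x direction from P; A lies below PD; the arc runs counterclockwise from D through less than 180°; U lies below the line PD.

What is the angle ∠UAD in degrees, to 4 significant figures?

174.8°

P is at the origin; PD is horizontal with |PD| = 51.9 and D on the −x side, so D = (-51.90, 0.000). Since A1 is tangent to PD there, AD ⟂ PD, so A = D + (0, -14) = (-51.90, -14.00). Since AT ⟂ TU (tangency), |AU| = √(14.0² + 18.9²) = 23.52 regardless of where T sits on A1. So U lies on both circle(P, 65.74) and circle(A, 23.52); the below-PD intersection is U = (-54.05, -37.42). T is the foot of the tangent from U: T = (-63.86, -21.27).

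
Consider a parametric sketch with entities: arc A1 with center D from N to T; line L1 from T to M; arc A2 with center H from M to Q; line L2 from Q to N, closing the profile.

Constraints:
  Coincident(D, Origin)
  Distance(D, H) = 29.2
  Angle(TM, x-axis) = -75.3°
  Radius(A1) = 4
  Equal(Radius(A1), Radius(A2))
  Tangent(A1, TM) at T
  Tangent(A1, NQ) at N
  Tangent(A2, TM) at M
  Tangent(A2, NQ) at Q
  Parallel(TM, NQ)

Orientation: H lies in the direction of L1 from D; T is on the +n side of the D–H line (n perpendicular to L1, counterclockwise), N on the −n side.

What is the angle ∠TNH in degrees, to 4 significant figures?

82.20°

D is at the origin and H lies 29.2 along u from D, so H = 29.2·u = (7.410, -28.24). Tangency of A1 to both parallel lines with radius 4.0 puts T and N at D ± 4.0·n: T = (3.869, 1.015), N = (-3.869, -1.015). Then cos ∠TNH = NT·NH / (|NT||NH|), giving 82.20°.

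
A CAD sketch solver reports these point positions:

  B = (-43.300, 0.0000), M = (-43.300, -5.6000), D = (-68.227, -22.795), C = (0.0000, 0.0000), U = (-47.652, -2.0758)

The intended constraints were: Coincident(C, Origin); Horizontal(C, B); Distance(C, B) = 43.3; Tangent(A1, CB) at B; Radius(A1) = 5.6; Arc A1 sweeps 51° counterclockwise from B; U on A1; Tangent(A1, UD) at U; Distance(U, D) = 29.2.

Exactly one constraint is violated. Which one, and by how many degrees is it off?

Tangent(A1, UD) at U — off by 5.80°.

C = (0.00, 0.00) ✓; C.y = 0.00, B.y = 0.00 ✓; |CB| = 43.30 ✓; ∠(MB, BC) = 90.00° ✓; |MB| = 5.600 ✓; bearing(M→U) − bearing(M→B) = 51.00° ✓; |MU| = 5.600 ✓; ∠(MU, UD) = 95.80° ✗; |UD| = 29.20 ✓.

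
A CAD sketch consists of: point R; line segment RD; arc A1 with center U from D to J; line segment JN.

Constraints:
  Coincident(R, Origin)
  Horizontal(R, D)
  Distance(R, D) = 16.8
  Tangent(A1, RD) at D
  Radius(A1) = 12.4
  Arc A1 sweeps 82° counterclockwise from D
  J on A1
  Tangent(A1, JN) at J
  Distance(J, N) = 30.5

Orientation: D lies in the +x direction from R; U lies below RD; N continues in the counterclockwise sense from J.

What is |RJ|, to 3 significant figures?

11.6

R is at the origin; R and D share the same y with |RD| = 16.8 and D on the +x side, so D = (16.8, 0.00). The tangent condition forces UD to be normal to RD, so U = D + (0, -12.4) = (16.8, -12.4). On A1, D sits at bearing 90° from U; an 82° counterclockwise sweep puts J at bearing 172°, so J = U + 12.4·(cos 172°, sin 172°) = (4.52, -10.7). Then |RJ| = |J − R| = 11.6.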